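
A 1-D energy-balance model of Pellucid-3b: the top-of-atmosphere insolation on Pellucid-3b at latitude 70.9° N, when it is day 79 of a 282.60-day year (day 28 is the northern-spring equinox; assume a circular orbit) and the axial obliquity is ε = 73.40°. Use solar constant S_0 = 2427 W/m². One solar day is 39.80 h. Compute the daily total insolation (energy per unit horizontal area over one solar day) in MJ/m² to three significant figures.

Solar longitude: L_s = 360° × (79 − 28)/282.60 = 64.968°.
sin δ = sin 73.40° × sin 64.968° = 0.86831, so δ = +60.263°.
cos h₀ = −tan(+70.9°) tan(+60.263°) = -5.0553 ≤ −1 ⇒ polar day, h₀ = π.
Bracket: h₀ sin ϕ sin δ + cos ϕ cos δ sin h₀ = 3.1416×0.94495×0.86831 + 0.32722×0.49602×0.00000 = 2.577713 + 0.000000 = 2.577713.
Q̄ = (S_0/π) × [bracket] = (2427/π) × 2.577713 = 1991.4 W/m².
Daily total = Q̄ × 39.80 h × 3600 s/h = 1991.4 × 39.80 × 3600 / 10⁶ = 285.3 MJ/m².

285 MJ/m²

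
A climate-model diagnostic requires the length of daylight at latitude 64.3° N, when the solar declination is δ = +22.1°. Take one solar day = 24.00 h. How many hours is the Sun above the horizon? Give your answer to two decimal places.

19.67 h

cos H₀ = −tan φ · tan δ = −tan(+64.3°) × tan(+22.100°) = -0.8437, so H₀ = 2.5750 rad = 147.54°.
Daylight = 2H₀/(2π) × 24.00 h = (2.5750/π) × 24.00 = 19.67 h.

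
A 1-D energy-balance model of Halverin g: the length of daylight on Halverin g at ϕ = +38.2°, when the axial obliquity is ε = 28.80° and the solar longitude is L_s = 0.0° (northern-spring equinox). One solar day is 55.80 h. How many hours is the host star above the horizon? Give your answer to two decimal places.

27.90 h

Solar declination: sin δ = sin ε · sin L_s = sin 28.80° × sin 0.0° = 0.00000, so δ = +0.000°.
cos h₀ = −tan ϕ · tan δ = −tan(+38.2°) × tan(+0.000°) = -0.0000, so h₀ = 1.5708 rad = 90.00°.
Daylight = 2h₀/(2π) × 55.80 h = (1.5708/π) × 55.80 = 27.90 h.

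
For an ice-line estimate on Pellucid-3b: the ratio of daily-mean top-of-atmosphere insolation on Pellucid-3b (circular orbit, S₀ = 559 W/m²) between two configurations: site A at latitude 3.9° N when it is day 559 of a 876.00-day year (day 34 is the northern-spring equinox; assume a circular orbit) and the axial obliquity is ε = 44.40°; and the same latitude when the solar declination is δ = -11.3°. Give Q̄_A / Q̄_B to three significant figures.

— Configuration A (φ=+3.9°):
Solar longitude: λ_s = 360° × (559 − 34)/876.00 = 215.753°.
sin δ = sin 44.40° × sin 215.753° = -0.40881, so δ = -24.130°.
cos H₀ = −tan(+3.9°) tan(-24.130°) = 0.0305, H₀ = 1.5403 rad.
Bracket: H₀ sin φ sin δ + cos φ cos δ sin H₀ = 1.5403×0.06802×-0.40881 + 0.99768×0.91262×0.99953 = -0.042832 + 0.910075 = 0.867243.
Q̄ = (S₀/π) × [bracket] = (559/π) × 0.867243 = 154.31 W/m².
— Configuration B (φ=+3.9°):
cos H₀ = −tan(+3.9°) tan(-11.300°) = 0.0136, H₀ = 1.5572 rad.
Bracket: H₀ sin φ sin δ + cos φ cos δ sin H₀ = 1.5572×0.06802×-0.19595 + 0.99768×0.98061×0.99991 = -0.020755 + 0.978247 = 0.957492.
Q̄ = (S₀/π) × [bracket] = (559/π) × 0.957492 = 170.37 W/m².
Ratio Q̄_A / Q̄_B = 154.31 / 170.37 = 0.9057.

Q̄_A / Q̄_B ≈ 0.906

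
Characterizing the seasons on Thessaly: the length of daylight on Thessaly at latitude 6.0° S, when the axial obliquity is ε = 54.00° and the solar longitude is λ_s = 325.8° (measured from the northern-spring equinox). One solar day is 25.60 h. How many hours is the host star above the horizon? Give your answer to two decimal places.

13.24 h

Solar declination: sin δ = sin ε · sin λ_s = sin 54.00° × sin 325.8° = -0.45474, so δ = -27.048°.
cos H₀ = −tan φ · tan δ = −tan(-6.0°) × tan(-27.048°) = -0.0537, so H₀ = 1.6245 rad = 93.08°.
Daylight = 2H₀/(2π) × 25.60 h = (1.6245/π) × 25.60 = 13.24 h.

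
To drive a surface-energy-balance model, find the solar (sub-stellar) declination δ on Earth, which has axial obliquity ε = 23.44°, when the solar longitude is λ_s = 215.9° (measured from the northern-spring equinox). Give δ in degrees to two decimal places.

sin δ = sin ε · sin λ_s = sin 23.44° × sin 215.9° = -0.233252.
δ = arcsin(-0.233252) = -13.49°.

δ = -13.49°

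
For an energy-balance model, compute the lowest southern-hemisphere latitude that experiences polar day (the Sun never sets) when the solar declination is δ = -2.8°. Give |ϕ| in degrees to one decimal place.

Polar day requires cos h₀ = −tan ϕ tan δ ≤ −1, i.e. tan ϕ tan δ ≥ 1.
The boundary is |tan ϕ| · |tan δ| = 1, so |ϕ| = 90° − |δ| = 90° − 2.8° = 87.2° in the southern hemisphere.

|ϕ| = 87.2°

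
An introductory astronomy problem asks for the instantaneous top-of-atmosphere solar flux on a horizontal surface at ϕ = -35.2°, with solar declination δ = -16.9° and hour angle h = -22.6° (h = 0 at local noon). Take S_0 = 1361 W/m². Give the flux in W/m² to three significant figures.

cos θ_z = sin ϕ sin δ + cos ϕ cos δ cos h = 0.167570 + 0.721817 = 0.889387.
Flux = S_0 · cos θ_z = 1361 × 0.889387 = 1210 W/m².

1.21e+03 W/m²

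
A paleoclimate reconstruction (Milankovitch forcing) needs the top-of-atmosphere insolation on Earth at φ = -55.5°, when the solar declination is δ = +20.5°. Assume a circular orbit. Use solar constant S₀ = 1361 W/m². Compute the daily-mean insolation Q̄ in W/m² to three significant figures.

cos H₀ = −tan(-55.5°) tan(+20.500°) = 0.5440, H₀ = 0.9956 rad.
Bracket: H₀ sin φ sin δ + cos φ cos δ sin H₀ = 0.9956×-0.82413×0.35021 + 0.56641×0.93667×0.83908 = -0.287349 + 0.445165 = 0.157816.
Q̄ = (S₀/π) × [bracket] = (1361/π) × 0.157816 = 68.37 W/m².

Q̄ ≈ 68.4 W/m²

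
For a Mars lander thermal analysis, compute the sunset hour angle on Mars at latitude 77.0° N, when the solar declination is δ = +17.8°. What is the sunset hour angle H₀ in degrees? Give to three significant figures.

Sunrise equation: cos H₀ = −tan φ · tan δ = -1.3907 ≤ −1, so the Sun never sets (polar day) and H₀ = π.

H₀ = 180°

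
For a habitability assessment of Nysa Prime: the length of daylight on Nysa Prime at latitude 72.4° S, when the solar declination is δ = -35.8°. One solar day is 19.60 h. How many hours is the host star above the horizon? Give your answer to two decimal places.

Sunrise equation: cos H₀ = −tan φ · tan δ = -2.2736 ≤ −1, so the host star never sets (polar day) and H₀ = π.
Daylight = 2H₀/(2π) × 19.60 h = (3.1416/π) × 19.60 = 19.60 h.

19.60 h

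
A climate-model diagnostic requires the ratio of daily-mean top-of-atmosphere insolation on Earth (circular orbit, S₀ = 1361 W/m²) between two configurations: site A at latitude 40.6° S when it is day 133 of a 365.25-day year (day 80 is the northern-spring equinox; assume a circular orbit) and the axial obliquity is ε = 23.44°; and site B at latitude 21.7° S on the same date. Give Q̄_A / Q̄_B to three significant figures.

Q̄_A / Q̄_B ≈ 0.606

— Configuration A (φ=-40.6°):
Solar longitude: λ_s = 360° × (133 − 80)/365.25 = 52.238°.
sin δ = sin 23.44° × sin 52.238° = 0.31448, so δ = +18.329°.
cos H₀ = −tan(-40.6°) tan(+18.329°) = 0.2839, H₀ = 1.2829 rad.
Bracket: H₀ sin φ sin δ + cos φ cos δ sin H₀ = 1.2829×-0.65077×0.31448 + 0.75927×0.94927×0.95884 = -0.262551 + 0.691086 = 0.428535.
Q̄ = (S₀/π) × [bracket] = (1361/π) × 0.428535 = 185.65 W/m².
— Configuration B (φ=-21.7°):
cos H₀ = −tan(-21.7°) tan(+18.329°) = 0.1318, H₀ = 1.4386 rad.
Bracket: H₀ sin φ sin δ + cos φ cos δ sin H₀ = 1.4386×-0.36975×0.31448 + 0.92913×0.94927×0.99127 = -0.167279 + 0.874295 = 0.707016.
Q̄ = (S₀/π) × [bracket] = (1361/π) × 0.707016 = 306.29 W/m².
Ratio Q̄_A / Q̄_B = 185.65 / 306.29 = 0.6061.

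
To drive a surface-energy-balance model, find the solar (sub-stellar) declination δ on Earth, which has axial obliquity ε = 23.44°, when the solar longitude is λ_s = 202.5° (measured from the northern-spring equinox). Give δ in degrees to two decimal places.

sin δ = sin ε · sin λ_s = sin 23.44° × sin 202.5° = -0.152227.
δ = arcsin(-0.152227) = -8.76°.

δ = -8.76°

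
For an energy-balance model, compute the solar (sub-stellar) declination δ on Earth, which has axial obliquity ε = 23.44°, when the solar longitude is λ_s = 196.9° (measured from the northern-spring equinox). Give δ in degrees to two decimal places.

δ = -6.64°

sin δ = sin ε · sin λ_s = sin 23.44° × sin 196.9° = -0.115638.
δ = arcsin(-0.115638) = -6.64°.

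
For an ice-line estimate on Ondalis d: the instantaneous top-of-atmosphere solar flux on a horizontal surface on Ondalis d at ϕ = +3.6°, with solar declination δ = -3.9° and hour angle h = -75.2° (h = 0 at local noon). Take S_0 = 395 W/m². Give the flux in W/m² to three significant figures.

98.8 W/m²

cos θ_z = sin ϕ sin δ + cos ϕ cos δ cos h = -0.004271 + 0.254351 = 0.250080.
Flux = S_0 · cos θ_z = 395 × 0.250080 = 98.78 W/m².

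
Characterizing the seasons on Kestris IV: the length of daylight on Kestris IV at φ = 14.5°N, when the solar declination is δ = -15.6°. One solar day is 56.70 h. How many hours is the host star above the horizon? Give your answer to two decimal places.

27.05 h

cos H₀ = −tan φ · tan δ = −tan(+14.5°) × tan(-15.600°) = 0.0722, so H₀ = 1.4985 rad = 85.86°.
Daylight = 2H₀/(2π) × 56.70 h = (1.4985/π) × 56.70 = 27.05 h.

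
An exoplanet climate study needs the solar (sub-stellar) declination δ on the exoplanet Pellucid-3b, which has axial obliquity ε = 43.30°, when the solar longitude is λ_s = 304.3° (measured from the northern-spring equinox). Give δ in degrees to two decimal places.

sin δ = sin ε · sin λ_s = sin 43.30° × sin 304.3° = -0.566553.
δ = arcsin(-0.566553) = -34.51°.

δ = -34.51°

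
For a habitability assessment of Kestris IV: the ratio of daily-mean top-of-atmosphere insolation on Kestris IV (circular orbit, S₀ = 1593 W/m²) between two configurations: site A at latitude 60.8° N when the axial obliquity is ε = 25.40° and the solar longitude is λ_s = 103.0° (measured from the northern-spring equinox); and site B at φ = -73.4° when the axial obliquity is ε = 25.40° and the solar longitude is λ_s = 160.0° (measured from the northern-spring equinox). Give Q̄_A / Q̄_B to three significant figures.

— Configuration A (φ=+60.8°):
Solar declination: sin δ = sin ε · sin λ_s = sin 25.40° × sin 103.0° = 0.41794, so δ = +24.705°.
cos H₀ = −tan(+60.8°) tan(+24.705°) = -0.8232, H₀ = 2.5377 rad.
Bracket: H₀ sin φ sin δ + cos φ cos δ sin H₀ = 2.5377×0.87292×0.41794 + 0.48786×0.90847×0.56781 = 0.925824 + 0.251657 = 1.177481.
Q̄ = (S₀/π) × [bracket] = (1593/π) × 1.177481 = 597.06 W/m².
— Configuration B (φ=-73.4°):
Solar declination: sin δ = sin ε · sin λ_s = sin 25.40° × sin 160.0° = 0.14670, so δ = +8.436°.
cos H₀ = −tan(-73.4°) tan(+8.436°) = 0.4975, H₀ = 1.0501 rad.
Bracket: H₀ sin φ sin δ + cos φ cos δ sin H₀ = 1.0501×-0.95832×0.14670 + 0.28569×0.98918×0.86747 = -0.147629 + 0.245146 = 0.097517.
Q̄ = (S₀/π) × [bracket] = (1593/π) × 0.097517 = 49.448 W/m².
Ratio Q̄_A / Q̄_B = 597.06 / 49.448 = 12.07.

Q̄_A / Q̄_B ≈ 12.1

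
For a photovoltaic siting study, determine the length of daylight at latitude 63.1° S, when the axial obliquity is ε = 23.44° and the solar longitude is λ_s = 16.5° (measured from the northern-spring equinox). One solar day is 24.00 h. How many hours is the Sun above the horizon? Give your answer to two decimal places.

10.27 h

Solar declination: sin δ = sin ε · sin λ_s = sin 23.44° × sin 16.5° = 0.11298, so δ = +6.487°.
cos H₀ = −tan φ · tan δ = −tan(-63.1°) × tan(+6.487°) = 0.2241, so H₀ = 1.3447 rad = 77.05°.
Daylight = 2H₀/(2π) × 24.00 h = (1.3447/π) × 24.00 = 10.27 h.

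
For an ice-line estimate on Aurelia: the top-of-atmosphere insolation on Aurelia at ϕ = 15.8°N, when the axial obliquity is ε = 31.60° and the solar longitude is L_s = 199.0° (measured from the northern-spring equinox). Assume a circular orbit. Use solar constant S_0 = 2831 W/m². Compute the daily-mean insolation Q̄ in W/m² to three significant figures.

Q̄ ≈ 790 W/m²

Solar declination: sin δ = sin ε · sin L_s = sin 31.60° × sin 199.0° = -0.17059, so δ = -9.822°.
cos h₀ = −tan(+15.8°) tan(-9.822°) = 0.0490, h₀ = 1.5218 rad.
Bracket: h₀ sin ϕ sin δ + cos ϕ cos δ sin h₀ = 1.5218×0.27228×-0.17059 + 0.96222×0.98534×0.99880 = -0.070685 + 0.946976 = 0.876291.
Q̄ = (S_0/π) × [bracket] = (2831/π) × 0.876291 = 789.7 W/m².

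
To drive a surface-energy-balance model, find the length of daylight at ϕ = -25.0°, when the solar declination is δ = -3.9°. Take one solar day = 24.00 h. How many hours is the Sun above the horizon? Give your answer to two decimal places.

cos h₀ = −tan ϕ · tan δ = −tan(-25.0°) × tan(-3.900°) = -0.0318, so h₀ = 1.6026 rad = 91.82°.
Daylight = 2h₀/(2π) × 24.00 h = (1.6026/π) × 24.00 = 12.24 h.

12.24 h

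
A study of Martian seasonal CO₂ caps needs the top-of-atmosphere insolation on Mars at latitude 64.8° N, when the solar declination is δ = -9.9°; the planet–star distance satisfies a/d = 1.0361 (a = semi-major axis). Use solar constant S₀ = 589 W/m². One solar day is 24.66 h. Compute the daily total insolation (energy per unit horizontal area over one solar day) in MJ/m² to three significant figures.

cos H₀ = −tan(+64.8°) tan(-9.900°) = 0.3709, H₀ = 1.1908 rad.
Bracket: H₀ sin φ sin δ + cos φ cos δ sin H₀ = 1.1908×0.90483×-0.17193 + 0.42578×0.98511×0.92868 = -0.185250 + 0.389526 = 0.204276.
Inverse-square distance factor (a/d)² = 1.0361² = 1.073503.
Q̄ = (S₀/π) × 1.073503 × [bracket] = (589/π) × 1.073503 × 0.204276 = 41.114 W/m².
Daily total = Q̄ × 24.66 h × 3600 s/h = 41.114 × 24.66 × 3600 / 10⁶ = 3.650 MJ/m².

3.65 MJ/m²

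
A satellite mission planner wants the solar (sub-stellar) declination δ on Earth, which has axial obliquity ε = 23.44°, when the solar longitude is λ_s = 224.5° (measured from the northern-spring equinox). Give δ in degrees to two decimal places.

sin δ = sin ε · sin λ_s = sin 23.44° × sin 224.5° = -0.278814.
δ = arcsin(-0.278814) = -16.19°.

δ = -16.19°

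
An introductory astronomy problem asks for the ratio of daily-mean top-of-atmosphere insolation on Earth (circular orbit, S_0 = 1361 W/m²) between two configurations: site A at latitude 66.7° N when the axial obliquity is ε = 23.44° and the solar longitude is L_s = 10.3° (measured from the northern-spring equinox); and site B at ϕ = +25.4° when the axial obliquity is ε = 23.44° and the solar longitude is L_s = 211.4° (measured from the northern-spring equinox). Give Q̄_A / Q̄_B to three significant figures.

— Configuration A (ϕ=+66.7°):
Solar declination: sin δ = sin ε · sin L_s = sin 23.44° × sin 10.3° = 0.07113, so δ = +4.079°.
cos h₀ = −tan(+66.7°) tan(+4.079°) = -0.1656, h₀ = 1.7371 rad.
Bracket: h₀ sin ϕ sin δ + cos ϕ cos δ sin h₀ = 1.7371×0.91845×0.07113 + 0.39555×0.99747×0.98620 = 0.113484 + 0.389104 = 0.502588.
Q̄ = (S_0/π) × [bracket] = (1361/π) × 0.502588 = 217.73 W/m².
— Configuration B (ϕ=+25.4°):
Solar declination: sin δ = sin ε · sin L_s = sin 23.44° × sin 211.4° = -0.20725, so δ = -11.961°.
cos h₀ = −tan(+25.4°) tan(-11.961°) = 0.1006, h₀ = 1.4700 rad.
Bracket: h₀ sin ϕ sin δ + cos ϕ cos δ sin h₀ = 1.4700×0.42894×-0.20725 + 0.90334×0.97829×0.99493 = -0.130680 + 0.879248 = 0.748568.
Q̄ = (S_0/π) × [bracket] = (1361/π) × 0.748568 = 324.29 W/m².
Ratio Q̄_A / Q̄_B = 217.73 / 324.29 = 0.6714.

Q̄_A / Q̄_B ≈ 0.671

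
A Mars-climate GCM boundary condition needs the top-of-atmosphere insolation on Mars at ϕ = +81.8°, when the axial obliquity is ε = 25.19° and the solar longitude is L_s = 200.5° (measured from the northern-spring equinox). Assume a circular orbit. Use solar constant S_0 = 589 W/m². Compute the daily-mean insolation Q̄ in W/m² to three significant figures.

Q̄ ≈ 0.00 W/m²

Solar declination: sin δ = sin ε · sin L_s = sin 25.19° × sin 200.5° = -0.14906, so δ = -8.572°.
cos h₀ = −tan(+81.8°) tan(-8.572°) = 1.0461 ≥ 1 ⇒ polar night, h₀ = 0 and Q̄ = 0.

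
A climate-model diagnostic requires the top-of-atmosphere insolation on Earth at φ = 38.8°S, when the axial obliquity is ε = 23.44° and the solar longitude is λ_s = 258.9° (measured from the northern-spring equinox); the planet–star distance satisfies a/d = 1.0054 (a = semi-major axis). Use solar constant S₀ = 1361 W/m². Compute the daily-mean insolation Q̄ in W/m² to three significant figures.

Solar declination: sin δ = sin ε · sin λ_s = sin 23.44° × sin 258.9° = -0.39035, so δ = -22.976°.
cos H₀ = −tan(-38.8°) tan(-22.976°) = -0.3409, H₀ = 1.9187 rad.
Bracket: H₀ sin φ sin δ + cos φ cos δ sin H₀ = 1.9187×-0.62660×-0.39035 + 0.77934×0.92067×0.94010 = 0.469301 + 0.674536 = 1.143837.
Inverse-square distance factor (a/d)² = 1.0054² = 1.010829.
Q̄ = (S₀/π) × 1.010829 × [bracket] = (1361/π) × 1.010829 × 1.143837 = 500.9 W/m².

Q̄ ≈ 501 W/m²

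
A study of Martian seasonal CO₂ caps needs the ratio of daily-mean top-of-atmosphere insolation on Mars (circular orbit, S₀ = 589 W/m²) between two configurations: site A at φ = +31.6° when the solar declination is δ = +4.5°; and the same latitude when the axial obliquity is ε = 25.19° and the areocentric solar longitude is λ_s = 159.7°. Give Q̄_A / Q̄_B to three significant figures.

— Configuration A (φ=+31.6°):
cos H₀ = −tan(+31.6°) tan(+4.500°) = -0.0484, H₀ = 1.6192 rad.
Bracket: H₀ sin φ sin δ + cos φ cos δ sin H₀ = 1.6192×0.52399×0.07846 + 0.85173×0.99692×0.99883 = 0.066569 + 0.848113 = 0.914682.
Q̄ = (S₀/π) × [bracket] = (589/π) × 0.914682 = 171.49 W/m².
— Configuration B (φ=+31.6°):
sin δ = sin 25.19° × sin 159.7° = 0.14766, so δ = +8.492°.
cos H₀ = −tan(+31.6°) tan(+8.492°) = -0.0918, H₀ = 1.6628 rad.
Bracket: H₀ sin φ sin δ + cos φ cos δ sin H₀ = 1.6628×0.52399×0.14766 + 0.85173×0.98904×0.99577 = 0.128655 + 0.838832 = 0.967487.
Q̄ = (S₀/π) × [bracket] = (589/π) × 0.967487 = 181.39 W/m².
Ratio Q̄_A / Q̄_B = 171.49 / 181.39 = 0.9454.

Q̄_A / Q̄_B ≈ 0.945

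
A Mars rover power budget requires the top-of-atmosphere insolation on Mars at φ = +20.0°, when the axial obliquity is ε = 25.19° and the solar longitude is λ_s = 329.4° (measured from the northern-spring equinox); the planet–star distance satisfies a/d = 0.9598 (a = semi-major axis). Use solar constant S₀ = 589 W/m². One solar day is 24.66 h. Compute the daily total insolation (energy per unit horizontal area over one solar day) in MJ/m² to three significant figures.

12.3 MJ/m²

Solar declination: sin δ = sin ε · sin λ_s = sin 25.19° × sin 329.4° = -0.21666, so δ = -12.513°.
cos H₀ = −tan(+20.0°) tan(-12.513°) = 0.0808, H₀ = 1.4899 rad.
Bracket: H₀ sin φ sin δ + cos φ cos δ sin H₀ = 1.4899×0.34202×-0.21666 + 0.93969×0.97625×0.99673 = -0.110405 + 0.914373 = 0.803968.
Inverse-square distance factor (a/d)² = 0.9598² = 0.921216.
Q̄ = (S₀/π) × 0.921216 × [bracket] = (589/π) × 0.921216 × 0.803968 = 138.86 W/m².
Daily total = Q̄ × 24.66 h × 3600 s/h = 138.86 × 24.66 × 3600 / 10⁶ = 12.33 MJ/m².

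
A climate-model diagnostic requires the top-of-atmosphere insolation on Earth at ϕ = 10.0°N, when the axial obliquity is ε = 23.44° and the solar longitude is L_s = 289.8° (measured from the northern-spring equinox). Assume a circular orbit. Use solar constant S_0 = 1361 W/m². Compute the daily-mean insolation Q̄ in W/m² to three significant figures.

Solar declination: sin δ = sin ε · sin L_s = sin 23.44° × sin 289.8° = -0.37427, so δ = -21.979°.
cos h₀ = −tan(+10.0°) tan(-21.979°) = 0.0712, h₀ = 1.4996 rad.
Bracket: h₀ sin ϕ sin δ + cos ϕ cos δ sin h₀ = 1.4996×0.17365×-0.37427 + 0.98481×0.92732×0.99746 = -0.097462 + 0.910914 = 0.813452.
Q̄ = (S_0/π) × [bracket] = (1361/π) × 0.813452 = 352.4 W/m².

Q̄ ≈ 352 W/m²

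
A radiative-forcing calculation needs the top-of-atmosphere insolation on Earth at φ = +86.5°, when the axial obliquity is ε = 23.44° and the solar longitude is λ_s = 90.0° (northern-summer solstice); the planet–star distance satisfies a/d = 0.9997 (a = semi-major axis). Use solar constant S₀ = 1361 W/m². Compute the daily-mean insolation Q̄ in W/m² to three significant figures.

Q̄ ≈ 540 W/m²

Solar declination: sin δ = sin ε · sin λ_s = sin 23.44° × sin 90.0° = 0.39779, so δ = +23.440°.
cos H₀ = −tan(+86.5°) tan(+23.440°) = -7.0888 ≤ −1 ⇒ polar day, H₀ = π.
Bracket: H₀ sin φ sin δ + cos φ cos δ sin H₀ = 3.1416×0.99813×0.39779 + 0.06105×0.91748×0.00000 = 1.247360 + 0.000000 = 1.247360.
Inverse-square distance factor (a/d)² = 0.9997² = 0.999400.
Q̄ = (S₀/π) × 0.999400 × [bracket] = (1361/π) × 0.999400 × 1.247360 = 540.1 W/m².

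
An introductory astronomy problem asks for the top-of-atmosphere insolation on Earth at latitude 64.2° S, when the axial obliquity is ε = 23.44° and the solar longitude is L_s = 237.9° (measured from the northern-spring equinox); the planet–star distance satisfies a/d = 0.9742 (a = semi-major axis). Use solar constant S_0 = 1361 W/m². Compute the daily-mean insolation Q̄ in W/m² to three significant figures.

Solar declination: sin δ = sin ε · sin L_s = sin 23.44° × sin 237.9° = -0.33698, so δ = -19.693°.
cos h₀ = −tan(-64.2°) tan(-19.693°) = -0.7404, h₀ = 2.4044 rad.
Bracket: h₀ sin ϕ sin δ + cos ϕ cos δ sin h₀ = 2.4044×-0.90032×-0.33698 + 0.43523×0.94151×0.67220 = 0.729471 + 0.275450 = 1.004921.
Inverse-square distance factor (a/d)² = 0.9742² = 0.949066.
Q̄ = (S_0/π) × 0.949066 × [bracket] = (1361/π) × 0.949066 × 1.004921 = 413.2 W/m².

Q̄ ≈ 413 W/m²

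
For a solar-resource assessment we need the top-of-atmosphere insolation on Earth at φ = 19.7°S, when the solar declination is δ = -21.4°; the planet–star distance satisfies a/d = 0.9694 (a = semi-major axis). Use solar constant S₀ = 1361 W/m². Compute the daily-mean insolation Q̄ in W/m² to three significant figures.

Q̄ ≈ 439 W/m²

cos H₀ = −tan(-19.7°) tan(-21.400°) = -0.1403, H₀ = 1.7116 rad.
Bracket: H₀ sin φ sin δ + cos φ cos δ sin H₀ = 1.7116×-0.33710×-0.36488 + 0.94147×0.93106×0.99011 = 0.210529 + 0.867896 = 1.078425.
Inverse-square distance factor (a/d)² = 0.9694² = 0.939736.
Q̄ = (S₀/π) × 0.939736 × [bracket] = (1361/π) × 0.939736 × 1.078425 = 439.0 W/m².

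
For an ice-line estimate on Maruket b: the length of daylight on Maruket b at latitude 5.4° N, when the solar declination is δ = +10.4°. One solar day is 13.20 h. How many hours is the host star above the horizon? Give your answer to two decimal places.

cos H₀ = −tan φ · tan δ = −tan(+5.4°) × tan(+10.400°) = -0.0173, so H₀ = 1.5881 rad = 90.99°.
Daylight = 2H₀/(2π) × 13.20 h = (1.5881/π) × 13.20 = 6.67 h.

6.67 h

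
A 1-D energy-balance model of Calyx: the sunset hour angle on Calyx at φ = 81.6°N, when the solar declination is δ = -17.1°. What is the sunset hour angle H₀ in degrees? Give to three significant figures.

H₀ = 0.00°

cos H₀ = −tan φ · tan δ = 2.0833 ≥ 1, so the host star never rises (polar night) and H₀ = 0.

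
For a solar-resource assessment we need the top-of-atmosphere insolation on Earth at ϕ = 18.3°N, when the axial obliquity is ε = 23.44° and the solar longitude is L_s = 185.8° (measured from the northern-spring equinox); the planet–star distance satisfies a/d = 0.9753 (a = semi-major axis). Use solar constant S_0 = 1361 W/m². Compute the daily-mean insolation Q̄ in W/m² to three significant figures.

Q̄ ≈ 383 W/m²

Solar declination: sin δ = sin ε · sin L_s = sin 23.44° × sin 185.8° = -0.04020, so δ = -2.304°.
cos h₀ = −tan(+18.3°) tan(-2.304°) = 0.0133, h₀ = 1.5575 rad.
Bracket: h₀ sin ϕ sin δ + cos ϕ cos δ sin h₀ = 1.5575×0.31399×-0.04020 + 0.94943×0.99919×0.99991 = -0.019659 + 0.948576 = 0.928917.
Inverse-square distance factor (a/d)² = 0.9753² = 0.951210.
Q̄ = (S_0/π) × 0.951210 × [bracket] = (1361/π) × 0.951210 × 0.928917 = 382.8 W/m².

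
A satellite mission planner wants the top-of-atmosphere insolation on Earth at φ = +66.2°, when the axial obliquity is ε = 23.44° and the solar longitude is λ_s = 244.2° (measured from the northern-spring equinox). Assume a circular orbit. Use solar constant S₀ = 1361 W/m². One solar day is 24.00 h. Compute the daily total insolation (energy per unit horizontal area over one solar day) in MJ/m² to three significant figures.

Solar declination: sin δ = sin ε · sin λ_s = sin 23.44° × sin 244.2° = -0.35814, so δ = -20.986°.
cos H₀ = −tan(+66.2°) tan(-20.986°) = 0.8697, H₀ = 0.5162 rad.
Bracket: H₀ sin φ sin δ + cos φ cos δ sin H₀ = 0.5162×0.91496×-0.35814 + 0.40355×0.93367×0.49360 = -0.169150 + 0.185980 = 0.016830.
Q̄ = (S₀/π) × [bracket] = (1361/π) × 0.016830 = 7.2911 W/m².
Daily total = Q̄ × 24.00 h × 3600 s/h = 7.2911 × 24.00 × 3600 / 10⁶ = 0.6300 MJ/m².

0.630 MJ/m²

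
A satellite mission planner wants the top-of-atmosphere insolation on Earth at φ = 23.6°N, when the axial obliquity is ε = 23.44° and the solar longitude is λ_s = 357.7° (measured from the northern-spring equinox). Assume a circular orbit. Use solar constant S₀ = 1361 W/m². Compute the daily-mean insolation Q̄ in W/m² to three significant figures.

Solar declination: sin δ = sin ε · sin λ_s = sin 23.44° × sin 357.7° = -0.01596, so δ = -0.915°.
cos H₀ = −tan(+23.6°) tan(-0.915°) = 0.0070, H₀ = 1.5638 rad.
Bracket: H₀ sin φ sin δ + cos φ cos δ sin H₀ = 1.5638×0.40035×-0.01596 + 0.91636×0.99987×0.99998 = -0.009992 + 0.916223 = 0.906231.
Q̄ = (S₀/π) × [bracket] = (1361/π) × 0.906231 = 392.6 W/m².

Q̄ ≈ 393 W/m²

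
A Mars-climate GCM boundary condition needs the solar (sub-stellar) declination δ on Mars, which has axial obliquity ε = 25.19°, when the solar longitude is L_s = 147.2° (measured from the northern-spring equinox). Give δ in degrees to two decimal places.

sin δ = sin ε · sin L_s = sin 25.19° × sin 147.2° = 0.230563.
δ = arcsin(0.230563) = +13.33°.

δ = +13.33°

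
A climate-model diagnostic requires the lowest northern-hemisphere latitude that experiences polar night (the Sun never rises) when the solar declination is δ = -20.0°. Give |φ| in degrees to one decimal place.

|φ| = 70.0°

Polar night requires cos H₀ = −tan φ tan δ ≥ 1, i.e. tan φ tan δ ≤ −1.
The boundary is |tan φ| · |tan δ| = 1, so |φ| = 90° − |δ| = 90° − 20.0° = 70.0° in the northern hemisphere.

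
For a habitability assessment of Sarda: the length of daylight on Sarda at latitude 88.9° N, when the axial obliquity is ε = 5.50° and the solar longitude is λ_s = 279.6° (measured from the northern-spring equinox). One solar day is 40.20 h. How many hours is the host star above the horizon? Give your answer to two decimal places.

Solar declination: sin δ = sin ε · sin λ_s = sin 5.50° × sin 279.6° = -0.09450, so δ = -5.423°.
cos H₀ = −tan φ · tan δ = 4.9439 ≥ 1, so the host star never rises (polar night) and H₀ = 0.
Daylight = 2H₀/(2π) × 40.20 h = (0.0000/π) × 40.20 = 0.00 h.

0.00 h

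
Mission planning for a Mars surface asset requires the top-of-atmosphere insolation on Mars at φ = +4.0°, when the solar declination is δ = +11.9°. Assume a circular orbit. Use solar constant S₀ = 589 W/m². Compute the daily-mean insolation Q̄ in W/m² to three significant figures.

Q̄ ≈ 187 W/m²

cos H₀ = −tan(+4.0°) tan(+11.900°) = -0.0147, H₀ = 1.5855 rad.
Bracket: H₀ sin φ sin δ + cos φ cos δ sin H₀ = 1.5855×0.06976×0.20620 + 0.99756×0.97851×0.99989 = 0.022807 + 0.976015 = 0.998822.
Q̄ = (S₀/π) × [bracket] = (589/π) × 0.998822 = 187.3 W/m².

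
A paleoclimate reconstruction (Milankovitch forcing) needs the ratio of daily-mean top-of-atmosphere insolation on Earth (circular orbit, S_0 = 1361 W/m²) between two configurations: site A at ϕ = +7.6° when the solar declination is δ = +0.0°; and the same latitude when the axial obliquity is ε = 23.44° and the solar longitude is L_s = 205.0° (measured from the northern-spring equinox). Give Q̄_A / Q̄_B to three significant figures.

— Configuration A (ϕ=+7.6°):
cos h₀ = −tan(+7.6°) tan(+0.000°) = -0.0000, h₀ = 1.5708 rad.
Bracket: h₀ sin ϕ sin δ + cos ϕ cos δ sin h₀ = 1.5708×0.13226×0.00000 + 0.99122×1.00000×1.00000 = 0.000000 + 0.991220 = 0.991220.
Q̄ = (S_0/π) × [bracket] = (1361/π) × 0.991220 = 429.42 W/m².
— Configuration B (ϕ=+7.6°):
Solar declination: sin δ = sin ε · sin L_s = sin 23.44° × sin 205.0° = -0.16811, so δ = -9.678°.
cos h₀ = −tan(+7.6°) tan(-9.678°) = 0.0228, h₀ = 1.5480 rad.
Bracket: h₀ sin ϕ sin δ + cos ϕ cos δ sin h₀ = 1.5480×0.13226×-0.16811 + 0.99122×0.98577×0.99974 = -0.034419 + 0.976861 = 0.942442.
Q̄ = (S_0/π) × [bracket] = (1361/π) × 0.942442 = 408.28 W/m².
Ratio Q̄_A / Q̄_B = 429.42 / 408.28 = 1.052.

Q̄_A / Q̄_B ≈ 1.05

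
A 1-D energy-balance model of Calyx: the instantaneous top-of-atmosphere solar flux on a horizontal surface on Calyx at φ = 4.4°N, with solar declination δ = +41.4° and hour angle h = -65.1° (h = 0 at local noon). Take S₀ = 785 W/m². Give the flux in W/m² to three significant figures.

287 W/m²

cos θ_z = sin φ sin δ + cos φ cos δ cos h = 0.050735 + 0.314893 = 0.365628.
Flux = S₀ · cos θ_z = 785 × 0.365628 = 287.0 W/m².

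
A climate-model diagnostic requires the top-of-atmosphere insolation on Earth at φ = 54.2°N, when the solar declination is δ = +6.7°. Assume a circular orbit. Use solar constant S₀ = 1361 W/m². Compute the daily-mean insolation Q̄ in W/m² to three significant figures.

cos H₀ = −tan(+54.2°) tan(+6.700°) = -0.1629, H₀ = 1.7344 rad.
Bracket: H₀ sin φ sin δ + cos φ cos δ sin H₀ = 1.7344×0.81106×0.11667 + 0.58496×0.99317×0.98665 = 0.164120 + 0.573209 = 0.737329.
Q̄ = (S₀/π) × [bracket] = (1361/π) × 0.737329 = 319.4 W/m².

Q̄ ≈ 319 W/m²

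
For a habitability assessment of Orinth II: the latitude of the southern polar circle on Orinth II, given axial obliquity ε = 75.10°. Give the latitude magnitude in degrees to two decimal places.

The polar circle is the lowest latitude that experiences at least one full rotation of continuous darkness at the northern-summer solstice; it lies at |φ| = 90° − ε = 90° − 75.10° = 14.90°.

14.90°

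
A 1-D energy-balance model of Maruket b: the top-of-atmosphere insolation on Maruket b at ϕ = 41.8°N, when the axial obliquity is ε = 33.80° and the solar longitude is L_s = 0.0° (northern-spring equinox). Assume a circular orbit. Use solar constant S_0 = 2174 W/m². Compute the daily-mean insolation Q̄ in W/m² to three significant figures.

Q̄ ≈ 516 W/m²

Solar declination: sin δ = sin ε · sin L_s = sin 33.80° × sin 0.0° = 0.00000, so δ = +0.000°.
cos h₀ = −tan(+41.8°) tan(+0.000°) = -0.0000, h₀ = 1.5708 rad.
Bracket: h₀ sin ϕ sin δ + cos ϕ cos δ sin h₀ = 1.5708×0.66653×0.00000 + 0.74548×1.00000×1.00000 = 0.000000 + 0.745480 = 0.745480.
Q̄ = (S_0/π) × [bracket] = (2174/π) × 0.745480 = 515.9 W/m².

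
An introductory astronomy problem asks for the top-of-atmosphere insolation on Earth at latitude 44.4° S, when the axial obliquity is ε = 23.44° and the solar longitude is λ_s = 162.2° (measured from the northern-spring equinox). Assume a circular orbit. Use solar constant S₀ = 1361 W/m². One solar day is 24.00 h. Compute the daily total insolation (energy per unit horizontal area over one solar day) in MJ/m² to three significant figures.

21.7 MJ/m²

Solar declination: sin δ = sin ε · sin λ_s = sin 23.44° × sin 162.2° = 0.12160, so δ = +6.985°.
cos H₀ = −tan(-44.4°) tan(+6.985°) = 0.1200, H₀ = 1.4505 rad.
Bracket: H₀ sin φ sin δ + cos φ cos δ sin H₀ = 1.4505×-0.69966×0.12160 + 0.71447×0.99258×0.99278 = -0.123407 + 0.704048 = 0.580641.
Q̄ = (S₀/π) × [bracket] = (1361/π) × 0.580641 = 251.55 W/m².
Daily total = Q̄ × 24.00 h × 3600 s/h = 251.55 × 24.00 × 3600 / 10⁶ = 21.73 MJ/m².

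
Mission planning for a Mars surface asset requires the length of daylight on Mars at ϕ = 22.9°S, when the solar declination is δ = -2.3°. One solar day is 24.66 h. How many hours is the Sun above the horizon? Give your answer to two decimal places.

12.46 h

cos h₀ = −tan ϕ · tan δ = −tan(-22.9°) × tan(-2.300°) = -0.0170, so h₀ = 1.5878 rad = 90.97°.
Daylight = 2h₀/(2π) × 24.66 h = (1.5878/π) × 24.66 = 12.46 h.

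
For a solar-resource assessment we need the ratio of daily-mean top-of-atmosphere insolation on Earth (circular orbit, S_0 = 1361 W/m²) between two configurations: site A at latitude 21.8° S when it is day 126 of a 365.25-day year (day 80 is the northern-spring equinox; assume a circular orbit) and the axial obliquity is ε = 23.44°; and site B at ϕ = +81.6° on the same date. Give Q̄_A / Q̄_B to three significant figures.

— Configuration A (ϕ=-21.8°):
Solar longitude: L_s = 360° × (126 − 80)/365.25 = 45.339°.
sin δ = sin 23.44° × sin 45.339° = 0.28294, so δ = +16.436°.
cos h₀ = −tan(-21.8°) tan(+16.436°) = 0.1180, h₀ = 1.4525 rad.
Bracket: h₀ sin ϕ sin δ + cos ϕ cos δ sin h₀ = 1.4525×-0.37137×0.28294 + 0.92849×0.95914×0.99302 = -0.152622 + 0.884336 = 0.731714.
Q̄ = (S_0/π) × [bracket] = (1361/π) × 0.731714 = 316.99 W/m².
— Configuration B (ϕ=+81.6°):
cos h₀ = −tan(+81.6°) tan(+16.436°) = -1.9977 ≤ −1 ⇒ polar day, h₀ = π.
Bracket: h₀ sin ϕ sin δ + cos ϕ cos δ sin h₀ = 3.1416×0.98927×0.28294 + 0.14608×0.95914×0.00000 = 0.879347 + 0.000000 = 0.879347.
Q̄ = (S_0/π) × [bracket] = (1361/π) × 0.879347 = 380.95 W/m².
Ratio Q̄_A / Q̄_B = 316.99 / 380.95 = 0.8321.

Q̄_A / Q̄_B ≈ 0.832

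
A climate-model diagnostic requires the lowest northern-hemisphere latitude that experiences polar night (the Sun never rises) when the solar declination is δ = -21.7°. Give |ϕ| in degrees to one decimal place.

Polar night requires cos h₀ = −tan ϕ tan δ ≥ 1, i.e. tan ϕ tan δ ≤ −1.
The boundary is |tan ϕ| · |tan δ| = 1, so |ϕ| = 90° − |δ| = 90° − 21.7° = 68.3° in the northern hemisphere.

|ϕ| = 68.3°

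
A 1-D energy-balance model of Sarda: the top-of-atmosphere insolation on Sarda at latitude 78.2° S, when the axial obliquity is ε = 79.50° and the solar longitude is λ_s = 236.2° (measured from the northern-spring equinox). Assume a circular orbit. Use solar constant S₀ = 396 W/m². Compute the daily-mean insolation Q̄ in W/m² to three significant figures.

Solar declination: sin δ = sin ε · sin λ_s = sin 79.50° × sin 236.2° = -0.81707, so δ = -54.793°.
cos H₀ = −tan(-78.2°) tan(-54.793°) = -6.7837 ≤ −1 ⇒ polar day, H₀ = π.
Bracket: H₀ sin φ sin δ + cos φ cos δ sin H₀ = 3.1416×-0.97887×-0.81707 + 0.20450×0.57654×0.00000 = 2.512668 + 0.000000 = 2.512668.
Q̄ = (S₀/π) × [bracket] = (396/π) × 2.512668 = 316.7 W/m².

Q̄ ≈ 317 W/m²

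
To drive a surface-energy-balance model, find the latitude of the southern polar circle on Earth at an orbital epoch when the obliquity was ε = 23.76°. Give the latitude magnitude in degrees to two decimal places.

66.24°

The polar circle is the lowest latitude that experiences at least one full rotation of continuous darkness at the northern-summer solstice; it lies at |ϕ| = 90° − ε = 90° − 23.76° = 66.24°.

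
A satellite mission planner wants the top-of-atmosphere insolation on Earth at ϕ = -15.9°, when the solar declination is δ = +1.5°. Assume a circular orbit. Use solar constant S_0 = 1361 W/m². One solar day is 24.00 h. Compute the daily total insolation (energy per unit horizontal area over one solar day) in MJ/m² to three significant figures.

35.6 MJ/m²

cos h₀ = −tan(-15.9°) tan(+1.500°) = 0.0075, h₀ = 1.5633 rad.
Bracket: h₀ sin ϕ sin δ + cos ϕ cos δ sin h₀ = 1.5633×-0.27396×0.02618 + 0.96174×0.99966×0.99997 = -0.011212 + 0.961384 = 0.950172.
Q̄ = (S_0/π) × [bracket] = (1361/π) × 0.950172 = 411.63 W/m².
Daily total = Q̄ × 24.00 h × 3600 s/h = 411.63 × 24.00 × 3600 / 10⁶ = 35.56 MJ/m².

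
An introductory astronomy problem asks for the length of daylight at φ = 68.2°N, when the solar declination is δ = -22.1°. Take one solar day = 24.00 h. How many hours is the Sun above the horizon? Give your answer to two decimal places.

0.00 h

cos H₀ = −tan φ · tan δ = 1.0152 ≥ 1, so the Sun never rises (polar night) and H₀ = 0.
Daylight = 2H₀/(2π) × 24.00 h = (0.0000/π) × 24.00 = 0.00 h.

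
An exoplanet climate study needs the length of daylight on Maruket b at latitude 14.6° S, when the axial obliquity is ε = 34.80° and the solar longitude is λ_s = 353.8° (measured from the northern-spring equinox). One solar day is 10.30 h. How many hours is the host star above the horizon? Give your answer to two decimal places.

Solar declination: sin δ = sin ε · sin λ_s = sin 34.80° × sin 353.8° = -0.06164, so δ = -3.534°.
cos H₀ = −tan φ · tan δ = −tan(-14.6°) × tan(-3.534°) = -0.0161, so H₀ = 1.5869 rad = 90.92°.
Daylight = 2H₀/(2π) × 10.30 h = (1.5869/π) × 10.30 = 5.20 h.

5.20 h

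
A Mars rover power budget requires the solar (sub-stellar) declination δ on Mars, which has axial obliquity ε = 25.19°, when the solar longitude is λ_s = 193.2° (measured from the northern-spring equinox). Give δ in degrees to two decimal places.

sin δ = sin ε · sin λ_s = sin 25.19° × sin 193.2° = -0.097191.
δ = arcsin(-0.097191) = -5.58°.

δ = -5.58°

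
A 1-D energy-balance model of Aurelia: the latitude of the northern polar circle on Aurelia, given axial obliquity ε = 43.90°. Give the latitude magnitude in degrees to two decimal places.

The polar circle is the lowest latitude that experiences at least one full rotation of continuous daylight at the northern-summer solstice; it lies at |ϕ| = 90° − ε = 90° − 43.90° = 46.10°.

46.10°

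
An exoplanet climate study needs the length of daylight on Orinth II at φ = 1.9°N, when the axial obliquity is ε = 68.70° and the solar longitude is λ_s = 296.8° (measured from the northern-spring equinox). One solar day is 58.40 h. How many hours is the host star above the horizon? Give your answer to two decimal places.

Solar declination: sin δ = sin ε · sin λ_s = sin 68.70° × sin 296.8° = -0.83161, so δ = -56.265°.
cos H₀ = −tan φ · tan δ = −tan(+1.9°) × tan(-56.265°) = 0.0497, so H₀ = 1.5211 rad = 87.15°.
Daylight = 2H₀/(2π) × 58.40 h = (1.5211/π) × 58.40 = 28.28 h.

28.28 h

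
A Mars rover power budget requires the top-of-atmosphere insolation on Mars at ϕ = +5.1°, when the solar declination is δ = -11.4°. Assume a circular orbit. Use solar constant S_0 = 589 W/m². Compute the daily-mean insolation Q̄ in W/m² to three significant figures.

cos h₀ = −tan(+5.1°) tan(-11.400°) = 0.0180, h₀ = 1.5528 rad.
Bracket: h₀ sin ϕ sin δ + cos ϕ cos δ sin h₀ = 1.5528×0.08889×-0.19766 + 0.99604×0.98027×0.99984 = -0.027283 + 0.976232 = 0.948949.
Q̄ = (S_0/π) × [bracket] = (589/π) × 0.948949 = 177.9 W/m².

Q̄ ≈ 178 W/m²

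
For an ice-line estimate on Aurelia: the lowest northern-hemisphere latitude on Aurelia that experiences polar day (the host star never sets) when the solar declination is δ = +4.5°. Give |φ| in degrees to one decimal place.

|φ| = 85.5°

Polar day requires cos H₀ = −tan φ tan δ ≤ −1, i.e. tan φ tan δ ≥ 1.
The boundary is |tan φ| · |tan δ| = 1, so |φ| = 90° − |δ| = 90° − 4.5° = 85.5° in the northern hemisphere.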